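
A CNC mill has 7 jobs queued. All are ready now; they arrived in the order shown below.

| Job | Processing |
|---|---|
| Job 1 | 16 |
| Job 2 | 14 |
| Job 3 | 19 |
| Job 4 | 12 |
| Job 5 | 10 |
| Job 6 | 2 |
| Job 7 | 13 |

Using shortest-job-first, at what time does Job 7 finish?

37

SPT (increasing processing time): Job 6 Job 5 Job 4 Job 7 Job 2 Job 1 Job 3.
Job 6: 0→2
Job 5: 2→12
Job 4: 12→24
Job 7: 24→37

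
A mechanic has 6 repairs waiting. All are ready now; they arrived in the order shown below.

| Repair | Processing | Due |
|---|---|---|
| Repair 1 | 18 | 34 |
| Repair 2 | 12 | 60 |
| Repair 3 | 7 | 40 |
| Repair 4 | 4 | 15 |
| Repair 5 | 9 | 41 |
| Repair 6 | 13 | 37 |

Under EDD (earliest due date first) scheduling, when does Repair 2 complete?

63

EDD (increasing due date): Repair 4 Repair 1 Repair 6 Repair 3 Repair 5 Repair 2.
Repair 4: 0→4
Repair 1: 4→22
Repair 6: 22→35
Repair 3: 35→42
Repair 5: 42→51
Repair 2: 51→63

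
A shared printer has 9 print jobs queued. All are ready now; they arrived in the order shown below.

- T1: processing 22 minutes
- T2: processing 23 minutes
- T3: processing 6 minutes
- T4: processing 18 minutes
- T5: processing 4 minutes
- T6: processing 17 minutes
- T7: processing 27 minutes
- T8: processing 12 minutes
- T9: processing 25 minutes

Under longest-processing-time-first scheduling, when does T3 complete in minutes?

LPT (decreasing processing time): T7 T9 T2 T1 T4 T6 T8 T3 T5.
T7: 0→27
T9: 27→52
T2: 52→75
T1: 75→97
T4: 97→115
T6: 115→132
T8: 132→144
T3: 144→150

150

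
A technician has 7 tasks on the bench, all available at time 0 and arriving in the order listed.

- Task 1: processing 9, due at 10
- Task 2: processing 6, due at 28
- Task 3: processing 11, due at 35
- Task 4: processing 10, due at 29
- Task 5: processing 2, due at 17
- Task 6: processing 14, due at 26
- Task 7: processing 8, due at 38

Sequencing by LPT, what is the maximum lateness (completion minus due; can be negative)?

43

LPT (decreasing processing time): Task 6 Task 3 Task 4 Task 1 Task 7 Task 2 Task 5.
Task 6: 0→14, due 26, lateness -12
Task 3: 14→25, due 35, lateness -10
Task 4: 25→35, due 29, lateness 6
Task 1: 35→44, due 10, lateness 34
Task 7: 44→52, due 38, lateness 14
Task 2: 52→58, due 28, lateness 30
Task 5: 58→60, due 17, lateness 43
Maximum = 43.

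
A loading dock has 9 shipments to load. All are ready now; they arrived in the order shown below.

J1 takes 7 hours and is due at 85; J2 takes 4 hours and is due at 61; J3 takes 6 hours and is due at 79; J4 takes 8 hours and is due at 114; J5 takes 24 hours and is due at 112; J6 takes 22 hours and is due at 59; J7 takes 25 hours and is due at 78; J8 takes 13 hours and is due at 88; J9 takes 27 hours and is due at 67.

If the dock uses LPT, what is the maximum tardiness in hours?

75

LPT (decreasing processing time): J9 J7 J5 J6 J8 J4 J1 J3 J2.
J9: 0→27, due 67, tardiness 0
J7: 27→52, due 78, tardiness 0
J5: 52→76, due 112, tardiness 0
J6: 76→98, due 59, tardiness 39
J8: 98→111, due 88, tardiness 23
J4: 111→119, due 114, tardiness 5
J1: 119→126, due 85, tardiness 41
J3: 126→132, due 79, tardiness 53
J2: 132→136, due 61, tardiness 75
Maximum = 75.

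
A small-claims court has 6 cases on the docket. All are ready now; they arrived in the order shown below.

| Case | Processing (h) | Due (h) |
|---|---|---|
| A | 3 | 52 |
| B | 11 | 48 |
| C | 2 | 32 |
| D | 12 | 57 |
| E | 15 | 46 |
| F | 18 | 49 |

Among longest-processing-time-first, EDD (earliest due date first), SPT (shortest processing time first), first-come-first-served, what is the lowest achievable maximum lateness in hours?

4

LPT (decreasing processing time): F E D B A C.
F: 0→18, due 49, lateness -31
E: 18→33, due 46, lateness -13
D: 33→45, due 57, lateness -12
B: 45→56, due 48, lateness 8
A: 56→59, due 52, lateness 7
C: 59→61, due 32, lateness 29
Maximum = 29.
EDD (increasing due date): C E B F A D.
C: 0→2, due 32, lateness -30
E: 2→17, due 46, lateness -29
B: 17→28, due 48, lateness -20
F: 28→46, due 49, lateness -3
A: 46→49, due 52, lateness -3
D: 49→61, due 57, lateness 4
Maximum = 4.
SPT (increasing processing time): C A B D E F.
C: 0→2, due 32, lateness -30
A: 2→5, due 52, lateness -47
B: 5→16, due 48, lateness -32
D: 16→28, due 57, lateness -29
E: 28→43, due 46, lateness -3
F: 43→61, due 49, lateness 12
Maximum = 12.
FIFO (arrival order): A B C D E F.
A: 0→3, due 52, lateness -49
B: 3→14, due 48, lateness -34
C: 14→16, due 32, lateness -16
D: 16→28, due 57, lateness -29
E: 28→43, due 46, lateness -3
F: 43→61, due 49, lateness 12
Maximum = 12.
LPT 29, EDD 4, SPT 12, FIFO 12 → minimum 4.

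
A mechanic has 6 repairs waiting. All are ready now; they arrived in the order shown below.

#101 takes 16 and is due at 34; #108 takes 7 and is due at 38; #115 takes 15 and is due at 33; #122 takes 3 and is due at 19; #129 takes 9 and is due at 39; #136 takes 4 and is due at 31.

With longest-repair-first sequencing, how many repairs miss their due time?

LPT (decreasing processing time): #101 #115 #129 #108 #136 #122.
#101: 0→16, due 34, tardiness 0
#115: 16→31, due 33, tardiness 0
#129: 31→40, due 39, tardiness 1
#108: 40→47, due 38, tardiness 9
#136: 47→51, due 31, tardiness 20
#122: 51→54, due 19, tardiness 35
Late repairs: 4.

4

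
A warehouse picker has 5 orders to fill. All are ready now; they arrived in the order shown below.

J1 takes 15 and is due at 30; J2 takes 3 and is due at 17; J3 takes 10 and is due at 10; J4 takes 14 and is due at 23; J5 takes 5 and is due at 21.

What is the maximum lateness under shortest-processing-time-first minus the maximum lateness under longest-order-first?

SPT (increasing processing time): J2 J5 J3 J4 J1.
J2: 0→3, due 17, lateness -14
J5: 3→8, due 21, lateness -13
J3: 8→18, due 10, lateness 8
J4: 18→32, due 23, lateness 9
J1: 32→47, due 30, lateness 17
Maximum = 17.
LPT (decreasing processing time): J1 J4 J3 J5 J2.
J1: 0→15, due 30, lateness -15
J4: 15→29, due 23, lateness 6
J3: 29→39, due 10, lateness 29
J5: 39→44, due 21, lateness 23
J2: 44→47, due 17, lateness 30
Maximum = 30.
Difference = 17 − 30 = -13.

-13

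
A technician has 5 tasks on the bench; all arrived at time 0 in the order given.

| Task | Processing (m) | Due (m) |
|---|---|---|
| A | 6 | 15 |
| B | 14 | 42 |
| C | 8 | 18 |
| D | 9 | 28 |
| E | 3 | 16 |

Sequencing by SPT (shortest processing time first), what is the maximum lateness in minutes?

-1

SPT (increasing processing time): E A C D B.
E: 0→3, due 16, lateness -13
A: 3→9, due 15, lateness -6
C: 9→17, due 18, lateness -1
D: 17→26, due 28, lateness -2
B: 26→40, due 42, lateness -2
Maximum = -1.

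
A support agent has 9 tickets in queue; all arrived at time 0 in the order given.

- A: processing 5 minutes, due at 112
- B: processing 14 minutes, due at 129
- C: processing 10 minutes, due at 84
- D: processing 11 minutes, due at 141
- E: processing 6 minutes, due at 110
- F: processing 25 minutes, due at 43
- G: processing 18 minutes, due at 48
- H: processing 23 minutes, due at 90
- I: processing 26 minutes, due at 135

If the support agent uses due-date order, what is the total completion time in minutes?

732

EDD (increasing due date): F G C H E A B I D.
F: 0→25
G: 25→43
C: 43→53
H: 53→76
E: 76→82
A: 82→87
B: 87→101
I: 101→127
D: 127→138
Sum = 25+43+53+76+82+87+101+127+138 = 732.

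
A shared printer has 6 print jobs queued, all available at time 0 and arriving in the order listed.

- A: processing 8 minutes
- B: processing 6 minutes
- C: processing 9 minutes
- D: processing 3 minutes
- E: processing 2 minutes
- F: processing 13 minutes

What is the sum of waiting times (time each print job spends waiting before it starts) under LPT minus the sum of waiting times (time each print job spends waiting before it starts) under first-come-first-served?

LPT (decreasing processing time): F C A B D E.
F: waits 0, runs 0→13
C: waits 13, runs 13→22
A: waits 22, runs 22→30
B: waits 30, runs 30→36
D: waits 36, runs 36→39
E: waits 39, runs 39→41
Sum = 0+13+22+30+36+39 = 140.
FIFO (arrival order): A B C D E F.
A: waits 0, runs 0→8
B: waits 8, runs 8→14
C: waits 14, runs 14→23
D: waits 23, runs 23→26
E: waits 26, runs 26→28
F: waits 28, runs 28→41
Sum = 0+8+14+23+26+28 = 99.
Difference = 140 − 99 = 41.

41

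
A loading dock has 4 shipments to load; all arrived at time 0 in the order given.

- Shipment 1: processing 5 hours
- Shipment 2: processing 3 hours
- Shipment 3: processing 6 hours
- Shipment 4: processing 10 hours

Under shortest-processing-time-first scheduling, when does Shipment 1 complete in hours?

SPT (increasing processing time): Shipment 2 Shipment 1 Shipment 3 Shipment 4.
Shipment 2: 0→3
Shipment 1: 3→8

8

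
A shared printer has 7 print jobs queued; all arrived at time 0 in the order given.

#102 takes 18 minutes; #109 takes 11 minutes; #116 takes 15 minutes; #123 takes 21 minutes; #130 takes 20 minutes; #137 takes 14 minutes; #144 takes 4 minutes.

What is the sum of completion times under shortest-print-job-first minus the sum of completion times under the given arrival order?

-104

SPT (increasing processing time): #144 #109 #137 #116 #102 #130 #123.
#144: 0→4
#109: 4→15
#137: 15→29
#116: 29→44
#102: 44→62
#130: 62→82
#123: 82→103
Sum = 4+15+29+44+62+82+103 = 339.
FIFO (arrival order): #102 #109 #116 #123 #130 #137 #144.
#102: 0→18
#109: 18→29
#116: 29→44
#123: 44→65
#130: 65→85
#137: 85→99
#144: 99→103
Sum = 18+29+44+65+85+99+103 = 443.
Difference = 339 − 443 = -104.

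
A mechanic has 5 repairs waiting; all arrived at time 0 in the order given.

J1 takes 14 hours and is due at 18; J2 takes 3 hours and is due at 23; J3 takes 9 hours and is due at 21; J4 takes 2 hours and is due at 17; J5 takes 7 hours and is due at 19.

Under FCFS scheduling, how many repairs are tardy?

3

FIFO (arrival order): J1 J2 J3 J4 J5.
J1: 0→14, due 18, tardiness 0
J2: 14→17, due 23, tardiness 0
J3: 17→26, due 21, tardiness 5
J4: 26→28, due 17, tardiness 11
J5: 28→35, due 19, tardiness 16
Late repairs: 3.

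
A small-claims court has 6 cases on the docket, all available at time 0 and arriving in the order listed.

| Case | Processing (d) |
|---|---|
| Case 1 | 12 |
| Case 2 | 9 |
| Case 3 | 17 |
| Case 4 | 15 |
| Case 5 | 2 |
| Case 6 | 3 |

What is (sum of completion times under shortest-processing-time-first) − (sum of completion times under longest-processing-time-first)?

-114

SPT (increasing processing time): Case 5 Case 6 Case 2 Case 1 Case 4 Case 3.
Case 5: 0→2
Case 6: 2→5
Case 2: 5→14
Case 1: 14→26
Case 4: 26→41
Case 3: 41→58
Sum = 2+5+14+26+41+58 = 146.
LPT (decreasing processing time): Case 3 Case 4 Case 1 Case 2 Case 6 Case 5.
Case 3: 0→17
Case 4: 17→32
Case 1: 32→44
Case 2: 44→53
Case 6: 53→56
Case 5: 56→58
Sum = 17+32+44+53+56+58 = 260.
Difference = 146 − 260 = -114.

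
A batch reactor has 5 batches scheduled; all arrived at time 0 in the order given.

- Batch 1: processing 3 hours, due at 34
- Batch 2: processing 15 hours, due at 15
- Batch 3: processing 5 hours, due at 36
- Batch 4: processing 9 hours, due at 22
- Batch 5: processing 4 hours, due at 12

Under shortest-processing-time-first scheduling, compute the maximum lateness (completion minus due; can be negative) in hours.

21

SPT (increasing processing time): Batch 1 Batch 5 Batch 3 Batch 4 Batch 2.
Batch 1: 0→3, due 34, lateness -31
Batch 5: 3→7, due 12, lateness -5
Batch 3: 7→12, due 36, lateness -24
Batch 4: 12→21, due 22, lateness -1
Batch 2: 21→36, due 15, lateness 21
Maximum = 21.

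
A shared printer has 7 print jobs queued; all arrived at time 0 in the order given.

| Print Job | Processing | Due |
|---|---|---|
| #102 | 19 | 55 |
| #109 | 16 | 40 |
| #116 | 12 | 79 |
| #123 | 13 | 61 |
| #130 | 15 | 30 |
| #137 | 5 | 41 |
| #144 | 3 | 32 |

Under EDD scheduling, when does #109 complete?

EDD (increasing due date): #130 #144 #109 #137 #102 #123 #116.
#130: 0→15
#144: 15→18
#109: 18→34

34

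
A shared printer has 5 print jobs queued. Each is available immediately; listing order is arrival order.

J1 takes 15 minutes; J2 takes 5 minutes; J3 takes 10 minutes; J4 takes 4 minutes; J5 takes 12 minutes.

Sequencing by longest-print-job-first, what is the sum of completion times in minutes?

LPT (decreasing processing time): J1 J5 J3 J2 J4.
J1: 0→15
J5: 15→27
J3: 27→37
J2: 37→42
J4: 42→46
Sum = 15+27+37+42+46 = 167.

167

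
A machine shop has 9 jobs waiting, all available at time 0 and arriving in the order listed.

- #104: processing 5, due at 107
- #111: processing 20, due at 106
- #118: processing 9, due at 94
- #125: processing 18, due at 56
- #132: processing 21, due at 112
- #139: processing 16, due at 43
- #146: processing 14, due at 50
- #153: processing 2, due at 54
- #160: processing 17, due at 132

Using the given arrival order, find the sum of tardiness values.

150

FIFO (arrival order): #104 #111 #118 #125 #132 #139 #146 #153 #160.
#104: 0→5, due 107, tardiness 0
#111: 5→25, due 106, tardiness 0
#118: 25→34, due 94, tardiness 0
#125: 34→52, due 56, tardiness 0
#132: 52→73, due 112, tardiness 0
#139: 73→89, due 43, tardiness 46
#146: 89→103, due 50, tardiness 53
#153: 103→105, due 54, tardiness 51
#160: 105→122, due 132, tardiness 0
Sum = 0+0+0+0+0+46+53+51+0 = 150.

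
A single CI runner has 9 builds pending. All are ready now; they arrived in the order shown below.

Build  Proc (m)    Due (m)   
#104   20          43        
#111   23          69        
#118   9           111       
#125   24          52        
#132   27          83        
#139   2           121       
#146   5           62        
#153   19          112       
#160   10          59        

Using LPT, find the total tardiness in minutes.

235

LPT (decreasing processing time): #132 #125 #111 #104 #153 #160 #118 #146 #139.
#132: 0→27, due 83, tardiness 0
#125: 27→51, due 52, tardiness 0
#111: 51→74, due 69, tardiness 5
#104: 74→94, due 43, tardiness 51
#153: 94→113, due 112, tardiness 1
#160: 113→123, due 59, tardiness 64
#118: 123→132, due 111, tardiness 21
#146: 132→137, due 62, tardiness 75
#139: 137→139, due 121, tardiness 18
Sum = 0+0+5+51+1+64+21+75+18 = 235.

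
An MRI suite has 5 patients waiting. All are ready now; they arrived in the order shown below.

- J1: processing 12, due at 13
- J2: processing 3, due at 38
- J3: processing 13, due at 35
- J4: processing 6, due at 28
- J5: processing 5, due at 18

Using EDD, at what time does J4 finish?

EDD (increasing due date): J1 J5 J4 J3 J2.
J1: 0→12
J5: 12→17
J4: 17→23

23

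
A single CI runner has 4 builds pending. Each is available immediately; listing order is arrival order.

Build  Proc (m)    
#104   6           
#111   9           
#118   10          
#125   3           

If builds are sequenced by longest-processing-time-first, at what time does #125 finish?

LPT (decreasing processing time): #118 #111 #104 #125.
#118: 0→10
#111: 10→19
#104: 19→25
#125: 25→28

28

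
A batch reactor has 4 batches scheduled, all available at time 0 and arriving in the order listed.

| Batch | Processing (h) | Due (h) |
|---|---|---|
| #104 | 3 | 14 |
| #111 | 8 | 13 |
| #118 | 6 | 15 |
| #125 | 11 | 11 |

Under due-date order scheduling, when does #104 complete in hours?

EDD (increasing due date): #125 #111 #104 #118.
#125: 0→11
#111: 11→19
#104: 19→22

22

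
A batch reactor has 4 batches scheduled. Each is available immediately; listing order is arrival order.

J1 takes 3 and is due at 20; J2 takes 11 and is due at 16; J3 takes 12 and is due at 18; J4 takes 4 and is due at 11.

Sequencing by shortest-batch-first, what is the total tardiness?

SPT (increasing processing time): J1 J4 J2 J3.
J1: 0→3, due 20, tardiness 0
J4: 3→7, due 11, tardiness 0
J2: 7→18, due 16, tardiness 2
J3: 18→30, due 18, tardiness 12
Sum = 0+0+2+12 = 14.

14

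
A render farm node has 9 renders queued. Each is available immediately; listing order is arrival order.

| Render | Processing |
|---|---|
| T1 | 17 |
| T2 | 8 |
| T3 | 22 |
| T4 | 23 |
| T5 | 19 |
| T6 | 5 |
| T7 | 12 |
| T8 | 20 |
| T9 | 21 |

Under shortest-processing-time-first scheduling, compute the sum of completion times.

600

SPT (increasing processing time): T6 T2 T7 T1 T5 T8 T9 T3 T4.
T6: 0→5
T2: 5→13
T7: 13→25
T1: 25→42
T5: 42→61
T8: 61→81
T9: 81→102
T3: 102→124
T4: 124→147
Sum = 5+13+25+42+61+81+102+124+147 = 600.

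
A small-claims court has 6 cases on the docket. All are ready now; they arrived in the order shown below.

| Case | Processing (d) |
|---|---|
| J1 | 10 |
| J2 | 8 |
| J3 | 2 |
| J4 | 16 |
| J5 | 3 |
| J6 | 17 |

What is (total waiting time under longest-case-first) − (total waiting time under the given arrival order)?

LPT (decreasing processing time): J6 J4 J1 J2 J5 J3.
J6: waits 0, runs 0→17
J4: waits 17, runs 17→33
J1: waits 33, runs 33→43
J2: waits 43, runs 43→51
J5: waits 51, runs 51→54
J3: waits 54, runs 54→56
Sum = 0+17+33+43+51+54 = 198.
FIFO (arrival order): J1 J2 J3 J4 J5 J6.
J1: waits 0, runs 0→10
J2: waits 10, runs 10→18
J3: waits 18, runs 18→20
J4: waits 20, runs 20→36
J5: waits 36, runs 36→39
J6: waits 39, runs 39→56
Sum = 0+10+18+20+36+39 = 123.
Difference = 198 − 123 = 75.

75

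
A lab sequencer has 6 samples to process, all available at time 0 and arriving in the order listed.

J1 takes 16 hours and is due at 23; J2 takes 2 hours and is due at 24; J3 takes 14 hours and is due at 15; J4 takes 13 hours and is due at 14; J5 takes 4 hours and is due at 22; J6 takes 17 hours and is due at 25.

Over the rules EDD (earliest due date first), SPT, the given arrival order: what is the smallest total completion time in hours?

175

EDD (increasing due date): J4 J3 J5 J1 J2 J6.
J4: 0→13
J3: 13→27
J5: 27→31
J1: 31→47
J2: 47→49
J6: 49→66
Sum = 13+27+31+47+49+66 = 233.
SPT (increasing processing time): J2 J5 J4 J3 J1 J6.
J2: 0→2
J5: 2→6
J4: 6→19
J3: 19→33
J1: 33→49
J6: 49→66
Sum = 2+6+19+33+49+66 = 175.
FIFO (arrival order): J1 J2 J3 J4 J5 J6.
J1: 0→16
J2: 16→18
J3: 18→32
J4: 32→45
J5: 45→49
J6: 49→66
Sum = 16+18+32+45+49+66 = 226.
EDD 233, SPT 175, FIFO 226 → minimum 175.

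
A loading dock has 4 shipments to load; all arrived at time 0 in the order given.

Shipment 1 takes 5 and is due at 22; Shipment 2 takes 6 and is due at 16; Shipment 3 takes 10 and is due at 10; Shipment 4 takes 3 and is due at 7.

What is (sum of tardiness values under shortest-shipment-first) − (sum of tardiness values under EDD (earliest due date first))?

SPT (increasing processing time): Shipment 4 Shipment 1 Shipment 2 Shipment 3.
Shipment 4: 0→3, due 7, tardiness 0
Shipment 1: 3→8, due 22, tardiness 0
Shipment 2: 8→14, due 16, tardiness 0
Shipment 3: 14→24, due 10, tardiness 14
Sum = 0+0+0+14 = 14.
EDD (increasing due date): Shipment 4 Shipment 3 Shipment 2 Shipment 1.
Shipment 4: 0→3, due 7, tardiness 0
Shipment 3: 3→13, due 10, tardiness 3
Shipment 2: 13→19, due 16, tardiness 3
Shipment 1: 19→24, due 22, tardiness 2
Sum = 0+3+3+2 = 8.
Difference = 14 − 8 = 6.

6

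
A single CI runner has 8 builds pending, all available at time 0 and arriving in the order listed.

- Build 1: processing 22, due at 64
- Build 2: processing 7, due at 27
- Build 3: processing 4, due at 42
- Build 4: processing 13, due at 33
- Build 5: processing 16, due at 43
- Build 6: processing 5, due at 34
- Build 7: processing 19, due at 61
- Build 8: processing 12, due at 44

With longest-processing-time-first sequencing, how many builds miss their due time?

6

LPT (decreasing processing time): Build 1 Build 7 Build 5 Build 4 Build 8 Build 2 Build 6 Build 3.
Build 1: 0→22, due 64, tardiness 0
Build 7: 22→41, due 61, tardiness 0
Build 5: 41→57, due 43, tardiness 14
Build 4: 57→70, due 33, tardiness 37
Build 8: 70→82, due 44, tardiness 38
Build 2: 82→89, due 27, tardiness 62
Build 6: 89→94, due 34, tardiness 60
Build 3: 94→98, due 42, tardiness 56
Late builds: 6.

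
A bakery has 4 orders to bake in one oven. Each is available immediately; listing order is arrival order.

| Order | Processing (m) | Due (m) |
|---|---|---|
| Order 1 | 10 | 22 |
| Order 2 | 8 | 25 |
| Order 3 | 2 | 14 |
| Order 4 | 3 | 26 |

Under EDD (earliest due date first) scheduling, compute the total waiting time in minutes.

34

EDD (increasing due date): Order 3 Order 1 Order 2 Order 4.
Order 3: waits 0, runs 0→2
Order 1: waits 2, runs 2→12
Order 2: waits 12, runs 12→20
Order 4: waits 20, runs 20→23
Sum = 0+2+12+20 = 34.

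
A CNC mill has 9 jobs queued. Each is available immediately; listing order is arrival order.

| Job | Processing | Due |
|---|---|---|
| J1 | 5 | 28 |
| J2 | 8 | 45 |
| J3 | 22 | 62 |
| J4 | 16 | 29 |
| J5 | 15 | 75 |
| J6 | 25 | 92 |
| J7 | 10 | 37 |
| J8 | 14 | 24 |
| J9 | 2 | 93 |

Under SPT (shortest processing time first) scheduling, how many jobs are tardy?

4

SPT (increasing processing time): J9 J1 J2 J7 J8 J5 J4 J3 J6.
J9: 0→2, due 93, tardiness 0
J1: 2→7, due 28, tardiness 0
J2: 7→15, due 45, tardiness 0
J7: 15→25, due 37, tardiness 0
J8: 25→39, due 24, tardiness 15
J5: 39→54, due 75, tardiness 0
J4: 54→70, due 29, tardiness 41
J3: 70→92, due 62, tardiness 30
J6: 92→117, due 92, tardiness 25
Late jobs: 4.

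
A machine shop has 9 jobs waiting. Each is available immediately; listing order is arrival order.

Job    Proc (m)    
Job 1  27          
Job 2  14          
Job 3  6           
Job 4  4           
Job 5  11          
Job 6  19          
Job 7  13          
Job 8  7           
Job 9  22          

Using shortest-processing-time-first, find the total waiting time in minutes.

325

SPT (increasing processing time): Job 4 Job 3 Job 8 Job 5 Job 7 Job 2 Job 6 Job 9 Job 1.
Job 4: waits 0, runs 0→4
Job 3: waits 4, runs 4→10
Job 8: waits 10, runs 10→17
Job 5: waits 17, runs 17→28
Job 7: waits 28, runs 28→41
Job 2: waits 41, runs 41→55
Job 6: waits 55, runs 55→74
Job 9: waits 74, runs 74→96
Job 1: waits 96, runs 96→123
Sum = 0+4+10+17+28+41+55+74+96 = 325.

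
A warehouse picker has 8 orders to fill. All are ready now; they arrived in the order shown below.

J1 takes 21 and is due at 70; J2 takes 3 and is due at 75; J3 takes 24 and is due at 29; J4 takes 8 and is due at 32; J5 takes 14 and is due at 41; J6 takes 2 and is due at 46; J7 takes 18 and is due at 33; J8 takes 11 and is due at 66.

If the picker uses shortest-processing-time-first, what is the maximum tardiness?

72

SPT (increasing processing time): J6 J2 J4 J8 J5 J7 J1 J3.
J6: 0→2, due 46, tardiness 0
J2: 2→5, due 75, tardiness 0
J4: 5→13, due 32, tardiness 0
J8: 13→24, due 66, tardiness 0
J5: 24→38, due 41, tardiness 0
J7: 38→56, due 33, tardiness 23
J1: 56→77, due 70, tardiness 7
J3: 77→101, due 29, tardiness 72
Maximum = 72.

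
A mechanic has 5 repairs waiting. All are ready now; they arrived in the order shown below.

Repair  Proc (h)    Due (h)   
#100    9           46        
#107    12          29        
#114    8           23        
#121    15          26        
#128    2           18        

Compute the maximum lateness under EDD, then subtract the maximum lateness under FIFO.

-20

EDD (increasing due date): #128 #114 #121 #107 #100.
#128: 0→2, due 18, lateness -16
#114: 2→10, due 23, lateness -13
#121: 10→25, due 26, lateness -1
#107: 25→37, due 29, lateness 8
#100: 37→46, due 46, lateness 0
Maximum = 8.
FIFO (arrival order): #100 #107 #114 #121 #128.
#100: 0→9, due 46, lateness -37
#107: 9→21, due 29, lateness -8
#114: 21→29, due 23, lateness 6
#121: 29→44, due 26, lateness 18
#128: 44→46, due 18, lateness 28
Maximum = 28.
Difference = 8 − 28 = -20.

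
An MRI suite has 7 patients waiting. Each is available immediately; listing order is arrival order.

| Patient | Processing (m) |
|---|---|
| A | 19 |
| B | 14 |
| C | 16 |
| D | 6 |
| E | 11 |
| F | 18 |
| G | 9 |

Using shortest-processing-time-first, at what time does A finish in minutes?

93

SPT (increasing processing time): D G E B C F A.
D: 0→6
G: 6→15
E: 15→26
B: 26→40
C: 40→56
F: 56→74
A: 74→93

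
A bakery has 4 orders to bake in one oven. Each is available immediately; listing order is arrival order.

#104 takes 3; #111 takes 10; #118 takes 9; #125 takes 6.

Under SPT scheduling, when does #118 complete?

18

SPT (increasing processing time): #104 #125 #118 #111.
#104: 0→3
#125: 3→9
#118: 9→18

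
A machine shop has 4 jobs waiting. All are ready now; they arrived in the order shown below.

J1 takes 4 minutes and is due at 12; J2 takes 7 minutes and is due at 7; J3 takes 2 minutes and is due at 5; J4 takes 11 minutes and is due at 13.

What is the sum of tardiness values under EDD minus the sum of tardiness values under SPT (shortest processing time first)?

-3

EDD (increasing due date): J3 J2 J1 J4.
J3: 0→2, due 5, tardiness 0
J2: 2→9, due 7, tardiness 2
J1: 9→13, due 12, tardiness 1
J4: 13→24, due 13, tardiness 11
Sum = 0+2+1+11 = 14.
SPT (increasing processing time): J3 J1 J2 J4.
J3: 0→2, due 5, tardiness 0
J1: 2→6, due 12, tardiness 0
J2: 6→13, due 7, tardiness 6
J4: 13→24, due 13, tardiness 11
Sum = 0+0+6+11 = 17.
Difference = 14 − 17 = -3.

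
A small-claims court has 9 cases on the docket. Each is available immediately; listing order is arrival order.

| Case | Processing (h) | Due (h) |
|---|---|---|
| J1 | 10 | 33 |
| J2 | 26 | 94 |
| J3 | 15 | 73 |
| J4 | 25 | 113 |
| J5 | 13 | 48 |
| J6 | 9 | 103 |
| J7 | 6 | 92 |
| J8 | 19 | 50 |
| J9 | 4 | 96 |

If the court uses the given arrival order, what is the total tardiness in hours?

157

FIFO (arrival order): J1 J2 J3 J4 J5 J6 J7 J8 J9.
J1: 0→10, due 33, tardiness 0
J2: 10→36, due 94, tardiness 0
J3: 36→51, due 73, tardiness 0
J4: 51→76, due 113, tardiness 0
J5: 76→89, due 48, tardiness 41
J6: 89→98, due 103, tardiness 0
J7: 98→104, due 92, tardiness 12
J8: 104→123, due 50, tardiness 73
J9: 123→127, due 96, tardiness 31
Sum = 0+0+0+0+41+0+12+73+31 = 157.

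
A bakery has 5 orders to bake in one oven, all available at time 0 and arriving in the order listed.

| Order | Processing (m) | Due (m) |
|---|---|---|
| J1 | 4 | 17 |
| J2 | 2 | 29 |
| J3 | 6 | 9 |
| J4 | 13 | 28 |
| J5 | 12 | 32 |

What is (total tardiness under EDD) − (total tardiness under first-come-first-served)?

-3

EDD (increasing due date): J3 J1 J4 J2 J5.
J3: 0→6, due 9, tardiness 0
J1: 6→10, due 17, tardiness 0
J4: 10→23, due 28, tardiness 0
J2: 23→25, due 29, tardiness 0
J5: 25→37, due 32, tardiness 5
Sum = 0+0+0+0+5 = 5.
FIFO (arrival order): J1 J2 J3 J4 J5.
J1: 0→4, due 17, tardiness 0
J2: 4→6, due 29, tardiness 0
J3: 6→12, due 9, tardiness 3
J4: 12→25, due 28, tardiness 0
J5: 25→37, due 32, tardiness 5
Sum = 0+0+3+0+5 = 8.
Difference = 5 − 8 = -3.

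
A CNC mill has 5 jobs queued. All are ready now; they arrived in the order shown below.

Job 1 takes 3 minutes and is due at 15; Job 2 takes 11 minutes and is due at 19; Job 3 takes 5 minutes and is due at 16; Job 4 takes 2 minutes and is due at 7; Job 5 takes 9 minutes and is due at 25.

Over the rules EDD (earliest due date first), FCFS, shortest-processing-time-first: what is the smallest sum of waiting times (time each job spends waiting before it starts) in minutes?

36

EDD (increasing due date): Job 4 Job 1 Job 3 Job 2 Job 5.
Job 4: waits 0, runs 0→2
Job 1: waits 2, runs 2→5
Job 3: waits 5, runs 5→10
Job 2: waits 10, runs 10→21
Job 5: waits 21, runs 21→30
Sum = 0+2+5+10+21 = 38.
FIFO (arrival order): Job 1 Job 2 Job 3 Job 4 Job 5.
Job 1: waits 0, runs 0→3
Job 2: waits 3, runs 3→14
Job 3: waits 14, runs 14→19
Job 4: waits 19, runs 19→21
Job 5: waits 21, runs 21→30
Sum = 0+3+14+19+21 = 57.
SPT (increasing processing time): Job 4 Job 1 Job 3 Job 5 Job 2.
Job 4: waits 0, runs 0→2
Job 1: waits 2, runs 2→5
Job 3: waits 5, runs 5→10
Job 5: waits 10, runs 10→19
Job 2: waits 19, runs 19→30
Sum = 0+2+5+10+19 = 36.
EDD 38, FIFO 57, SPT 36 → minimum 36.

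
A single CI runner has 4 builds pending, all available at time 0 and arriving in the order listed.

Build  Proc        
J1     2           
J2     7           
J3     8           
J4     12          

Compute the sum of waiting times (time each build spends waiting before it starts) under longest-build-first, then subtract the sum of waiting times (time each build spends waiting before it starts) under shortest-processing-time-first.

31

LPT (decreasing processing time): J4 J3 J2 J1.
J4: waits 0, runs 0→12
J3: waits 12, runs 12→20
J2: waits 20, runs 20→27
J1: waits 27, runs 27→29
Sum = 0+12+20+27 = 59.
SPT (increasing processing time): J1 J2 J3 J4.
J1: waits 0, runs 0→2
J2: waits 2, runs 2→9
J3: waits 9, runs 9→17
J4: waits 17, runs 17→29
Sum = 0+2+9+17 = 28.
Difference = 59 − 28 = 31.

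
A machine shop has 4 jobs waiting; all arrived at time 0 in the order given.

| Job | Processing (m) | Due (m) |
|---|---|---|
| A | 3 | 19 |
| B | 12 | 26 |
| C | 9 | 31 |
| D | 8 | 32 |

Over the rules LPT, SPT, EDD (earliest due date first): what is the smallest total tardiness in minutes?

0

LPT (decreasing processing time): B C D A.
B: 0→12, due 26, tardiness 0
C: 12→21, due 31, tardiness 0
D: 21→29, due 32, tardiness 0
A: 29→32, due 19, tardiness 13
Sum = 0+0+0+13 = 13.
SPT (increasing processing time): A D C B.
A: 0→3, due 19, tardiness 0
D: 3→11, due 32, tardiness 0
C: 11→20, due 31, tardiness 0
B: 20→32, due 26, tardiness 6
Sum = 0+0+0+6 = 6.
EDD (increasing due date): A B C D.
A: 0→3, due 19, tardiness 0
B: 3→15, due 26, tardiness 0
C: 15→24, due 31, tardiness 0
D: 24→32, due 32, tardiness 0
Sum = 0+0+0+0 = 0.
LPT 13, SPT 6, EDD 0 → minimum 0.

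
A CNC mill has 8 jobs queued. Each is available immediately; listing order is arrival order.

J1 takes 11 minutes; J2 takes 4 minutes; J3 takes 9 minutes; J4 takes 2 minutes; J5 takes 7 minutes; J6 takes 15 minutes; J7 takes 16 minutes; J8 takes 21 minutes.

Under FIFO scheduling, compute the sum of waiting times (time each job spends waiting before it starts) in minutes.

FIFO (arrival order): J1 J2 J3 J4 J5 J6 J7 J8.
J1: waits 0, runs 0→11
J2: waits 11, runs 11→15
J3: waits 15, runs 15→24
J4: waits 24, runs 24→26
J5: waits 26, runs 26→33
J6: waits 33, runs 33→48
J7: waits 48, runs 48→64
J8: waits 64, runs 64→85
Sum = 0+11+15+24+26+33+48+64 = 221.

221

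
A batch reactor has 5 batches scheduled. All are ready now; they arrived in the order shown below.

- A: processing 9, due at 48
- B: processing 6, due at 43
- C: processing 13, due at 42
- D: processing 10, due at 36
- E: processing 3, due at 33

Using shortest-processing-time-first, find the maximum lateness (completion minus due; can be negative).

-1

SPT (increasing processing time): E B A D C.
E: 0→3, due 33, lateness -30
B: 3→9, due 43, lateness -34
A: 9→18, due 48, lateness -30
D: 18→28, due 36, lateness -8
C: 28→41, due 42, lateness -1
Maximum = -1.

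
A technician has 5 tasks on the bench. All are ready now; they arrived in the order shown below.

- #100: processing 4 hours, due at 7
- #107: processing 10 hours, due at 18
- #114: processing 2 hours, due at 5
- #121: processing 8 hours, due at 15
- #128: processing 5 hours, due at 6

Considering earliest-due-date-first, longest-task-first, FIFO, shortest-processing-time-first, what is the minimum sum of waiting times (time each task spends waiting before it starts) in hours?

EDD (increasing due date): #114 #128 #100 #121 #107.
#114: waits 0, runs 0→2
#128: waits 2, runs 2→7
#100: waits 7, runs 7→11
#121: waits 11, runs 11→19
#107: waits 19, runs 19→29
Sum = 0+2+7+11+19 = 39.
LPT (decreasing processing time): #107 #121 #128 #100 #114.
#107: waits 0, runs 0→10
#121: waits 10, runs 10→18
#128: waits 18, runs 18→23
#100: waits 23, runs 23→27
#114: waits 27, runs 27→29
Sum = 0+10+18+23+27 = 78.
FIFO (arrival order): #100 #107 #114 #121 #128.
#100: waits 0, runs 0→4
#107: waits 4, runs 4→14
#114: waits 14, runs 14→16
#121: waits 16, runs 16→24
#128: waits 24, runs 24→29
Sum = 0+4+14+16+24 = 58.
SPT (increasing processing time): #114 #100 #128 #121 #107.
#114: waits 0, runs 0→2
#100: waits 2, runs 2→6
#128: waits 6, runs 6→11
#121: waits 11, runs 11→19
#107: waits 19, runs 19→29
Sum = 0+2+6+11+19 = 38.
EDD 39, LPT 78, FIFO 58, SPT 38 → minimum 38.

38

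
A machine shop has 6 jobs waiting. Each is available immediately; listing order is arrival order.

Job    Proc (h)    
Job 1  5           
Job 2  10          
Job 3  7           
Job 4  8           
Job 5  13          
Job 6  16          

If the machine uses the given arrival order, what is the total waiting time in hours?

FIFO (arrival order): Job 1 Job 2 Job 3 Job 4 Job 5 Job 6.
Job 1: waits 0, runs 0→5
Job 2: waits 5, runs 5→15
Job 3: waits 15, runs 15→22
Job 4: waits 22, runs 22→30
Job 5: waits 30, runs 30→43
Job 6: waits 43, runs 43→59
Sum = 0+5+15+22+30+43 = 115.

115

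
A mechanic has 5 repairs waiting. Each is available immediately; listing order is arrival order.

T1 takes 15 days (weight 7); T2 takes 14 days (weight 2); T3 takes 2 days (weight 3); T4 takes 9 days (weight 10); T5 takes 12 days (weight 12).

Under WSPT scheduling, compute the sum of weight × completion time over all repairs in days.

WSPT (decreasing weight/processing-time ratio): T3 T4 T5 T1 T2.
T3: finishes 2, weight 3, w·C = 6
T4: finishes 11, weight 10, w·C = 110
T5: finishes 23, weight 12, w·C = 276
T1: finishes 38, weight 7, w·C = 266
T2: finishes 52, weight 2, w·C = 104
Sum = 6+110+276+266+104 = 762.

762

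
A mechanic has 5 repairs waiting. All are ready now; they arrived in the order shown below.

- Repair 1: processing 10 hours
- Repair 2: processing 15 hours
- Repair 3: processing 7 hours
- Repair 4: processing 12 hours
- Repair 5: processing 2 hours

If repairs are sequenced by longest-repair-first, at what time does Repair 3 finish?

44

LPT (decreasing processing time): Repair 2 Repair 4 Repair 1 Repair 3 Repair 5.
Repair 2: 0→15
Repair 4: 15→27
Repair 1: 27→37
Repair 3: 37→44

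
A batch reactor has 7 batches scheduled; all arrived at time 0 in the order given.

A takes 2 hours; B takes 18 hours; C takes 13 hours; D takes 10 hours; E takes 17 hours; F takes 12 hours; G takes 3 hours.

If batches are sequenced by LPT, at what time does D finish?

70

LPT (decreasing processing time): B E C F D G A.
B: 0→18
E: 18→35
C: 35→48
F: 48→60
D: 60→70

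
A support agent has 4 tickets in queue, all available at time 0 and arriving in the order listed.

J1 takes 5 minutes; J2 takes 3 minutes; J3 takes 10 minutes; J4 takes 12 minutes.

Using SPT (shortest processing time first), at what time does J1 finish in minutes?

8

SPT (increasing processing time): J2 J1 J3 J4.
J2: 0→3
J1: 3→8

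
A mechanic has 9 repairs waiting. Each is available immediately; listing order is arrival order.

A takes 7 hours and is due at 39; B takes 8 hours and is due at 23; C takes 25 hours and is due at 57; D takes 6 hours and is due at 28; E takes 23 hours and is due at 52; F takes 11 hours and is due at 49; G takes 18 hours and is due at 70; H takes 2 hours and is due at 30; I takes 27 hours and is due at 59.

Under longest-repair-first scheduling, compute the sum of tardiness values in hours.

464

LPT (decreasing processing time): I C E G F B A D H.
I: 0→27, due 59, tardiness 0
C: 27→52, due 57, tardiness 0
E: 52→75, due 52, tardiness 23
G: 75→93, due 70, tardiness 23
F: 93→104, due 49, tardiness 55
B: 104→112, due 23, tardiness 89
A: 112→119, due 39, tardiness 80
D: 119→125, due 28, tardiness 97
H: 125→127, due 30, tardiness 97
Sum = 0+0+23+23+55+89+80+97+97 = 464.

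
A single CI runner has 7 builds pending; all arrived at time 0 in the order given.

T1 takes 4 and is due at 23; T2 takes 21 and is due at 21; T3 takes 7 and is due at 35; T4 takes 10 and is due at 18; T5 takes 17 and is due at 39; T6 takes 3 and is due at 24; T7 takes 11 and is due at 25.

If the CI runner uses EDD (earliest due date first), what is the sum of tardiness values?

115

EDD (increasing due date): T4 T2 T1 T6 T7 T3 T5.
T4: 0→10, due 18, tardiness 0
T2: 10→31, due 21, tardiness 10
T1: 31→35, due 23, tardiness 12
T6: 35→38, due 24, tardiness 14
T7: 38→49, due 25, tardiness 24
T3: 49→56, due 35, tardiness 21
T5: 56→73, due 39, tardiness 34
Sum = 0+10+12+14+24+21+34 = 115.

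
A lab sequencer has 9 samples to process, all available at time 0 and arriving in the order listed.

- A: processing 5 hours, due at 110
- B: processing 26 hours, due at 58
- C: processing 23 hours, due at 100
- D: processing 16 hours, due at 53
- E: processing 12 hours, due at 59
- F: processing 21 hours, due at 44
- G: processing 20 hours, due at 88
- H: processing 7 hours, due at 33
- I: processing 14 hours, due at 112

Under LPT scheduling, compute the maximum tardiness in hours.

LPT (decreasing processing time): B C F G D I E H A.
B: 0→26, due 58, tardiness 0
C: 26→49, due 100, tardiness 0
F: 49→70, due 44, tardiness 26
G: 70→90, due 88, tardiness 2
D: 90→106, due 53, tardiness 53
I: 106→120, due 112, tardiness 8
E: 120→132, due 59, tardiness 73
H: 132→139, due 33, tardiness 106
A: 139→144, due 110, tardiness 34
Maximum = 106.

106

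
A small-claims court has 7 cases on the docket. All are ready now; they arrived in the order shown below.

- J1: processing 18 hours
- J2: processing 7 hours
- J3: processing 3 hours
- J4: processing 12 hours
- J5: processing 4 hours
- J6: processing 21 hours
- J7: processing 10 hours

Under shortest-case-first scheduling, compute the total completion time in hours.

SPT (increasing processing time): J3 J5 J2 J7 J4 J1 J6.
J3: 0→3
J5: 3→7
J2: 7→14
J7: 14→24
J4: 24→36
J1: 36→54
J6: 54→75
Sum = 3+7+14+24+36+54+75 = 213.

213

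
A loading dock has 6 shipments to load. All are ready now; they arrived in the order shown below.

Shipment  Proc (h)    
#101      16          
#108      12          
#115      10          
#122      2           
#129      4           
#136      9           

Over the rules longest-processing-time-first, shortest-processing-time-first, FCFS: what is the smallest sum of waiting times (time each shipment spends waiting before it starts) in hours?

LPT (decreasing processing time): #101 #108 #115 #136 #129 #122.
#101: waits 0, runs 0→16
#108: waits 16, runs 16→28
#115: waits 28, runs 28→38
#136: waits 38, runs 38→47
#129: waits 47, runs 47→51
#122: waits 51, runs 51→53
Sum = 0+16+28+38+47+51 = 180.
SPT (increasing processing time): #122 #129 #136 #115 #108 #101.
#122: waits 0, runs 0→2
#129: waits 2, runs 2→6
#136: waits 6, runs 6→15
#115: waits 15, runs 15→25
#108: waits 25, runs 25→37
#101: waits 37, runs 37→53
Sum = 0+2+6+15+25+37 = 85.
FIFO (arrival order): #101 #108 #115 #122 #129 #136.
#101: waits 0, runs 0→16
#108: waits 16, runs 16→28
#115: waits 28, runs 28→38
#122: waits 38, runs 38→40
#129: waits 40, runs 40→44
#136: waits 44, runs 44→53
Sum = 0+16+28+38+40+44 = 166.
LPT 180, SPT 85, FIFO 166 → minimum 85.

85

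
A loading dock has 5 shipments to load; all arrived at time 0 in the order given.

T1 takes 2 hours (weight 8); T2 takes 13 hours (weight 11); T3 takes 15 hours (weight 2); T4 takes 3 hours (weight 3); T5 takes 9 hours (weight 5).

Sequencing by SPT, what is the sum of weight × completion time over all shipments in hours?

SPT (increasing processing time): T1 T4 T5 T2 T3.
T1: finishes 2, weight 8, w·C = 16
T4: finishes 5, weight 3, w·C = 15
T5: finishes 14, weight 5, w·C = 70
T2: finishes 27, weight 11, w·C = 297
T3: finishes 42, weight 2, w·C = 84
Sum = 16+15+70+297+84 = 482.

482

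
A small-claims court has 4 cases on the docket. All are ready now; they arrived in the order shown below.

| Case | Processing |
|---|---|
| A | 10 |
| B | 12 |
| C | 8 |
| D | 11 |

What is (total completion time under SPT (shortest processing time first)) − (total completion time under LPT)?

SPT (increasing processing time): C A D B.
C: 0→8
A: 8→18
D: 18→29
B: 29→41
Sum = 8+18+29+41 = 96.
LPT (decreasing processing time): B D A C.
B: 0→12
D: 12→23
A: 23→33
C: 33→41
Sum = 12+23+33+41 = 109.
Difference = 96 − 109 = -13.

-13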